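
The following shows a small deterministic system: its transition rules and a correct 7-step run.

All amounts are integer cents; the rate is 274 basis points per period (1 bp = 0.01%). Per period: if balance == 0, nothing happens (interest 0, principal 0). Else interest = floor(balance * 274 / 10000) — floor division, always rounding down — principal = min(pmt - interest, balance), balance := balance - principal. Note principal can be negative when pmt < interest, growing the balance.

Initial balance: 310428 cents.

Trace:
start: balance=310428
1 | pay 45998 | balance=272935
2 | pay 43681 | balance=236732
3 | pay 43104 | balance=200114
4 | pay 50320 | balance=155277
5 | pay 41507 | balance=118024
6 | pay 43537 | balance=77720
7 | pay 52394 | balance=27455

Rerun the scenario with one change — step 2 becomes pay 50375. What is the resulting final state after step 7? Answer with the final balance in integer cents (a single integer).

(re-executing from step 2 with the substitution; state before step 2: balance=272935)
2 | pay 50375 | balance=230038
3 | pay 43104 | balance=193237
4 | pay 50320 | balance=148211
5 | pay 41507 | balance=110764
6 | pay 43537 | balance=70261
7 | pay 52394 | balance=19792

19792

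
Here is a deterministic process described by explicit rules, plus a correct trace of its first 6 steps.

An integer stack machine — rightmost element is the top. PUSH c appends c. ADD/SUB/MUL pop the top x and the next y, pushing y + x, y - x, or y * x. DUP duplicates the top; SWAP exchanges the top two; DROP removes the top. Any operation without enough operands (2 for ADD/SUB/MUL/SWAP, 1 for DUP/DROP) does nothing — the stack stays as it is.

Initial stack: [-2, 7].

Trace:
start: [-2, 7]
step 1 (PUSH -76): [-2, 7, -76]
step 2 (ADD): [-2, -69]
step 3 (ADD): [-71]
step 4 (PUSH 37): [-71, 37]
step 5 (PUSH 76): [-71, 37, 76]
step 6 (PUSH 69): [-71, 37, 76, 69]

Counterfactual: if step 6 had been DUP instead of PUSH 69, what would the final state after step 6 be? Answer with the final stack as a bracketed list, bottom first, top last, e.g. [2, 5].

(re-executing from step 6 with the substitution; state before step 6: [-71, 37, 76])
step 6 (DUP): [-71, 37, 76, 76]

[-71, 37, 76, 76]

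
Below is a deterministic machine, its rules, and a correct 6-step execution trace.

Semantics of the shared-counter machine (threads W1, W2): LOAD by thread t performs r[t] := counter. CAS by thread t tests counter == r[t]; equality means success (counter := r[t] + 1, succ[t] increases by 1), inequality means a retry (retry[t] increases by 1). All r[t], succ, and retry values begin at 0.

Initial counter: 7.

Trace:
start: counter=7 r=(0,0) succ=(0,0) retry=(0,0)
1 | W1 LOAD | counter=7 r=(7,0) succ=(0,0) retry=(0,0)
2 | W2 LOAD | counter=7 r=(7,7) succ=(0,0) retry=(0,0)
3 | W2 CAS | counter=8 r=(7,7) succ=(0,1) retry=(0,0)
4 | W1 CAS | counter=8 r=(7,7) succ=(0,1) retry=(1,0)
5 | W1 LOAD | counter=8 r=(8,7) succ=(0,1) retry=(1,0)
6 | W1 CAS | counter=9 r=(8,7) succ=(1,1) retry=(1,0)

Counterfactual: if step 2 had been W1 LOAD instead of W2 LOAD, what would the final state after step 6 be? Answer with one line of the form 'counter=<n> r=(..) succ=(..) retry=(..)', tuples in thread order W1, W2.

(re-executing from step 2 with the substitution; state before step 2: counter=7 r=(7,0) succ=(0,0) retry=(0,0))
2 | W1 LOAD | counter=7 r=(7,0) succ=(0,0) retry=(0,0)
3 | W2 CAS | counter=7 r=(7,0) succ=(0,0) retry=(0,1)
4 | W1 CAS | counter=8 r=(7,0) succ=(1,0) retry=(0,1)
5 | W1 LOAD | counter=8 r=(8,0) succ=(1,0) retry=(0,1)
6 | W1 CAS | counter=9 r=(8,0) succ=(2,0) retry=(0,1)

counter=9 r=(8,0) succ=(2,0) retry=(0,1)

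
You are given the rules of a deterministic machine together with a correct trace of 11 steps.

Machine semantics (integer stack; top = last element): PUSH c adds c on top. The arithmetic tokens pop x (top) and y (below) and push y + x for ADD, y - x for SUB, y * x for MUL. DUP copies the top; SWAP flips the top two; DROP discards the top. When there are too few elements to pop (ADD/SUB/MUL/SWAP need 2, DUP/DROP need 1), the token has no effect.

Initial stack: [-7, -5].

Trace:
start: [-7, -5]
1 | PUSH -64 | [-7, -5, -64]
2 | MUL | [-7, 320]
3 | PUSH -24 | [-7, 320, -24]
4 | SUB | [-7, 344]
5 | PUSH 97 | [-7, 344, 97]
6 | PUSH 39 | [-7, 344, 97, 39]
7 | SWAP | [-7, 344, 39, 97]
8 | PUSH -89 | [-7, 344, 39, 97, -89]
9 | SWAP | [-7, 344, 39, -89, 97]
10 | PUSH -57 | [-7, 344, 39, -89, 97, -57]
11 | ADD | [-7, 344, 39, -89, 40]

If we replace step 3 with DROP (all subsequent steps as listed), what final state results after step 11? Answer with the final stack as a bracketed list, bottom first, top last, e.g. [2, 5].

(re-executing from step 3 with the substitution; state before step 3: [-7, 320])
3 | DROP | [-7]
4 | SUB | [-7]
5 | PUSH 97 | [-7, 97]
6 | PUSH 39 | [-7, 97, 39]
7 | SWAP | [-7, 39, 97]
8 | PUSH -89 | [-7, 39, 97, -89]
9 | SWAP | [-7, 39, -89, 97]
10 | PUSH -57 | [-7, 39, -89, 97, -57]
11 | ADD | [-7, 39, -89, 40]

[-7, 39, -89, 40]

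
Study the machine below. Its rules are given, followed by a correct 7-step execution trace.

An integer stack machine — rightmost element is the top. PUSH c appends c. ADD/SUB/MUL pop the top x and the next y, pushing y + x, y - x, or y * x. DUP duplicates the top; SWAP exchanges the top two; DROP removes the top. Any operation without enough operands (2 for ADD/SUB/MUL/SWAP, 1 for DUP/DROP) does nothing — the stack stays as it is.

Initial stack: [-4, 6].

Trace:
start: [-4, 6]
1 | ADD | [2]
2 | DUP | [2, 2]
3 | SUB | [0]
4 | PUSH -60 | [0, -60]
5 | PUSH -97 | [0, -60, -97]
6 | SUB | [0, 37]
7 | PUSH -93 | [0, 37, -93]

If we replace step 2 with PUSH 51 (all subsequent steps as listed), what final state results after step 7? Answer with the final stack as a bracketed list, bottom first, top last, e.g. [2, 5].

[-49, 37, -93]

(re-executing from step 2 with the substitution; state before step 2: [2])
2 | PUSH 51 | [2, 51]
3 | SUB | [-49]
4 | PUSH -60 | [-49, -60]
5 | PUSH -97 | [-49, -60, -97]
6 | SUB | [-49, 37]
7 | PUSH -93 | [-49, 37, -93]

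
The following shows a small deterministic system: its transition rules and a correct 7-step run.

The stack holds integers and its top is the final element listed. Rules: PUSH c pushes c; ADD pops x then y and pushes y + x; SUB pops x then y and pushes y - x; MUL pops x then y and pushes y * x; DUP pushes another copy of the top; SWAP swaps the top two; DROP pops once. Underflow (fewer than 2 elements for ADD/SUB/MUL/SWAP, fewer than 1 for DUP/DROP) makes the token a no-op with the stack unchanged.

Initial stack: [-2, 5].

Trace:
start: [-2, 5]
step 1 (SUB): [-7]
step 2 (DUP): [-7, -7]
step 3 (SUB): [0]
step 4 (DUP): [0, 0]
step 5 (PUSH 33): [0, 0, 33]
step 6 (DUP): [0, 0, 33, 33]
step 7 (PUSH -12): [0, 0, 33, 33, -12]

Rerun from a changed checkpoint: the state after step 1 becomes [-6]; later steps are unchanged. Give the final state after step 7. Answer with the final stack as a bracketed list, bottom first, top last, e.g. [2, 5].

[0, 0, 33, 33, -12]

state after step 1 := [-6]
step 2 (DUP): [-6, -6]
step 3 (SUB): [0]
step 4 (DUP): [0, 0]
step 5 (PUSH 33): [0, 0, 33]
step 6 (DUP): [0, 0, 33, 33]
step 7 (PUSH -12): [0, 0, 33, 33, -12]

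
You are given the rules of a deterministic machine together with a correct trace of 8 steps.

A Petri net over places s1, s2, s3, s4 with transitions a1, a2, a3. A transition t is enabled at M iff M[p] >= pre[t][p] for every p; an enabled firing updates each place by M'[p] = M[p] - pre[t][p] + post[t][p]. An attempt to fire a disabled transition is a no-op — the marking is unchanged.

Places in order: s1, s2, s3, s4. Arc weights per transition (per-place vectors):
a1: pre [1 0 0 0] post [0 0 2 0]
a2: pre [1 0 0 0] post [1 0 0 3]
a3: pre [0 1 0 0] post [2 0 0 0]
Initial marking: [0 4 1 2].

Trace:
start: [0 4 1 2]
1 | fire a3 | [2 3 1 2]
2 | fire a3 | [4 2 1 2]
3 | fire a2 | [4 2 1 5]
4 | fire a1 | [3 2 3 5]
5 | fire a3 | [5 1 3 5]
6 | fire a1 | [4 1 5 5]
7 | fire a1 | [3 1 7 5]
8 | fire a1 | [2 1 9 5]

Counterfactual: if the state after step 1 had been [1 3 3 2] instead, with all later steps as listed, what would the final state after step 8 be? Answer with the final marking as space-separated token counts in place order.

state after step 1 := [1 3 3 2]
2 | fire a3 | [3 2 3 2]
3 | fire a2 | [3 2 3 5]
4 | fire a1 | [2 2 5 5]
5 | fire a3 | [4 1 5 5]
6 | fire a1 | [3 1 7 5]
7 | fire a1 | [2 1 9 5]
8 | fire a1 | [1 1 11 5]

1 1 11 5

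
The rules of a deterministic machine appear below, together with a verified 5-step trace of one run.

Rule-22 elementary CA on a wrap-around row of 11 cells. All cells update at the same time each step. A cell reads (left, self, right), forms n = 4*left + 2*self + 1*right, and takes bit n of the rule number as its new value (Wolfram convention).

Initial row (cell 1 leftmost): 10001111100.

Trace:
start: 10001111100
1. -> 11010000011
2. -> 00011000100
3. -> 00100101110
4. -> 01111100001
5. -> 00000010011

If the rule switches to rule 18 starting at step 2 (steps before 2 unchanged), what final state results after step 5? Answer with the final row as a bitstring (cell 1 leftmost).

11010000010

(re-executing steps 2..5 under rule 18; state before step 2: 11010000011)
2. -> 00001000100
3. -> 00010101010
4. -> 00100000001
5. -> 11010000010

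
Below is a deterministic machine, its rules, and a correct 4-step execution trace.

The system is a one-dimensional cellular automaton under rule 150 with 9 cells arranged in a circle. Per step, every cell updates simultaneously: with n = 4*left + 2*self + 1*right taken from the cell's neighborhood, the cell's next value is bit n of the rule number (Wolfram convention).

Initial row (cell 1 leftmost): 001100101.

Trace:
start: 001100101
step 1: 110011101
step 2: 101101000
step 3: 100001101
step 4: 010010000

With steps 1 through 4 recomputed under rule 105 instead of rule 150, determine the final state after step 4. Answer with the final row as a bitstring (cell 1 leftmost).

(re-executing steps 1..4 under rule 105; state before step 1: 001100101)
step 1: 001100010
step 2: 101101000
step 3: 011110010
step 4: 010010000

010010000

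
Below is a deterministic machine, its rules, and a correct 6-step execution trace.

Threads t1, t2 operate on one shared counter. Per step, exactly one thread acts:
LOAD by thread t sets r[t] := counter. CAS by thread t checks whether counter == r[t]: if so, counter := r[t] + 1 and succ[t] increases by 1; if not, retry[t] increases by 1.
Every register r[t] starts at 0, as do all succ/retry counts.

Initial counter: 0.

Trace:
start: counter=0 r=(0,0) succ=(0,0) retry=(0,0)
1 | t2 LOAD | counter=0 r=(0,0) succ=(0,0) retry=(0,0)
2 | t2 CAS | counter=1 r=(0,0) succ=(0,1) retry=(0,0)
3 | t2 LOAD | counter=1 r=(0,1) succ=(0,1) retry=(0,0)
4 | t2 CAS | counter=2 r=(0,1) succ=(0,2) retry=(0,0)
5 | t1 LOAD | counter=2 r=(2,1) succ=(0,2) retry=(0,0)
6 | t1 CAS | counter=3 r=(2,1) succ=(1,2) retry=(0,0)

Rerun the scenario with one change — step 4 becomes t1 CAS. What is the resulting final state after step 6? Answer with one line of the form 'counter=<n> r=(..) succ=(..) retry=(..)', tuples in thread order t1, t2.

(re-executing from step 4 with the substitution; state before step 4: counter=1 r=(0,1) succ=(0,1) retry=(0,0))
4 | t1 CAS | counter=1 r=(0,1) succ=(0,1) retry=(1,0)
5 | t1 LOAD | counter=1 r=(1,1) succ=(0,1) retry=(1,0)
6 | t1 CAS | counter=2 r=(1,1) succ=(1,1) retry=(1,0)

counter=2 r=(1,1) succ=(1,1) retry=(1,0)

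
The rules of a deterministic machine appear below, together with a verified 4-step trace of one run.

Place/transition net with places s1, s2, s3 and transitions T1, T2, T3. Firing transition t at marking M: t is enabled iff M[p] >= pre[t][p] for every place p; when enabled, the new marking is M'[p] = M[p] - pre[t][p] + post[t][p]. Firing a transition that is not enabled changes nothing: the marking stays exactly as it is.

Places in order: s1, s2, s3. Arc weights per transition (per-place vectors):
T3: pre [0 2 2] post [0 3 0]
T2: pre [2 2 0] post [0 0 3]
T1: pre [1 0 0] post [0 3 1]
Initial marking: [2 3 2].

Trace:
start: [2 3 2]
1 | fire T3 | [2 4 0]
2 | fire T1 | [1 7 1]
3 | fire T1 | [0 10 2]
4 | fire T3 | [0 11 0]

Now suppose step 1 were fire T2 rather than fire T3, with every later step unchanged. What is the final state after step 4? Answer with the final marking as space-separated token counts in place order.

(re-executing from step 1 with the substitution; state before step 1: [2 3 2])
1 | fire T2 | [0 1 5]
2 | fire T1 | [0 1 5]
3 | fire T1 | [0 1 5]
4 | fire T3 | [0 1 5]

0 1 5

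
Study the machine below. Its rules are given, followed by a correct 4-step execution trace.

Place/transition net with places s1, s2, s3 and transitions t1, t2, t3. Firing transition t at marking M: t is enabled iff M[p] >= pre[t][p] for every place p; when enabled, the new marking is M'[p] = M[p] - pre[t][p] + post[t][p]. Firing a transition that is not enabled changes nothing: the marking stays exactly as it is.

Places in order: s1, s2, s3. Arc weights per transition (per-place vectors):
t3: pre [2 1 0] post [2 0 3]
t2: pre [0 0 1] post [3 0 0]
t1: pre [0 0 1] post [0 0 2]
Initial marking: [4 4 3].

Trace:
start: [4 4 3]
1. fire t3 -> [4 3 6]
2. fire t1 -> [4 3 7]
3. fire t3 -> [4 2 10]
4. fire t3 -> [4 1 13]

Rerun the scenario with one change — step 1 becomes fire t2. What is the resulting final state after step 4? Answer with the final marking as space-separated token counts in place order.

(re-executing from step 1 with the substitution; state before step 1: [4 4 3])
1. fire t2 -> [7 4 2]
2. fire t1 -> [7 4 3]
3. fire t3 -> [7 3 6]
4. fire t3 -> [7 2 9]

7 2 9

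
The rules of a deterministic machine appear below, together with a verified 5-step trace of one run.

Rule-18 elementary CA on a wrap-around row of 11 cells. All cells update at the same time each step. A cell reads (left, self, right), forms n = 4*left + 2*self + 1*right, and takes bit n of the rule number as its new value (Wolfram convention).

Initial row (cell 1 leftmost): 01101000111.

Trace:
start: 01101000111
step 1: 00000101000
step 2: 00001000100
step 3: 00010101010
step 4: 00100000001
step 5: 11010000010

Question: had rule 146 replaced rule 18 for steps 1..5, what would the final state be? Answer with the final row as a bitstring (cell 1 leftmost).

(re-executing steps 1..5 under rule 146; state before step 1: 01101000111)
step 1: 00000101010
step 2: 00001000001
step 3: 10010100010
step 4: 01100010100
step 5: 10010100010

10010100010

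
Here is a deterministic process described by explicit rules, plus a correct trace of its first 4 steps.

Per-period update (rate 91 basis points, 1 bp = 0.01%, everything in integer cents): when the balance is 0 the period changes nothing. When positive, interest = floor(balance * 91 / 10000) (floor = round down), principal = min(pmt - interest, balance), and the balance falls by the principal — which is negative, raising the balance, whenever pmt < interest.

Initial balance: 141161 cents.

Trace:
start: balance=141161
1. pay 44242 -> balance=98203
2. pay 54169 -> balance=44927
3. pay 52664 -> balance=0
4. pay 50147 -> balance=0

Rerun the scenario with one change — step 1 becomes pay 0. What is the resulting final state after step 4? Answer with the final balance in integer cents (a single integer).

(re-executing from step 1 with the substitution; state before step 1: balance=141161)
1. pay 0 -> balance=142445
2. pay 54169 -> balance=89572
3. pay 52664 -> balance=37723
4. pay 50147 -> balance=0

0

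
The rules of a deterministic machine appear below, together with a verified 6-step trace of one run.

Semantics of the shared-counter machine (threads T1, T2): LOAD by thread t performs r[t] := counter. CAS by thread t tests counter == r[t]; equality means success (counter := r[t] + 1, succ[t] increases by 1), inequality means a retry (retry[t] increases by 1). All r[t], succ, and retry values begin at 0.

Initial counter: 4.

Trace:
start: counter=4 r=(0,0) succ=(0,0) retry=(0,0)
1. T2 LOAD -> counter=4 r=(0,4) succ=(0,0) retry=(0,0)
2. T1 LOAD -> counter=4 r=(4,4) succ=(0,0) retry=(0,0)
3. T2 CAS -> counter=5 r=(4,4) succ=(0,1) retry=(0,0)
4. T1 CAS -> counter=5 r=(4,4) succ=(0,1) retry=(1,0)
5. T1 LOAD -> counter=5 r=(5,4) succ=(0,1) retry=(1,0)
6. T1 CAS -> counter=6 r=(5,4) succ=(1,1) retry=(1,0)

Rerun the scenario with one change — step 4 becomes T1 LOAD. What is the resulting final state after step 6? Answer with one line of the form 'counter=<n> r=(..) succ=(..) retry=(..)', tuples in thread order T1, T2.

counter=6 r=(5,4) succ=(1,1) retry=(0,0)

(re-executing from step 4 with the substitution; state before step 4: counter=5 r=(4,4) succ=(0,1) retry=(0,0))
4. T1 LOAD -> counter=5 r=(5,4) succ=(0,1) retry=(0,0)
5. T1 LOAD -> counter=5 r=(5,4) succ=(0,1) retry=(0,0)
6. T1 CAS -> counter=6 r=(5,4) succ=(1,1) retry=(0,0)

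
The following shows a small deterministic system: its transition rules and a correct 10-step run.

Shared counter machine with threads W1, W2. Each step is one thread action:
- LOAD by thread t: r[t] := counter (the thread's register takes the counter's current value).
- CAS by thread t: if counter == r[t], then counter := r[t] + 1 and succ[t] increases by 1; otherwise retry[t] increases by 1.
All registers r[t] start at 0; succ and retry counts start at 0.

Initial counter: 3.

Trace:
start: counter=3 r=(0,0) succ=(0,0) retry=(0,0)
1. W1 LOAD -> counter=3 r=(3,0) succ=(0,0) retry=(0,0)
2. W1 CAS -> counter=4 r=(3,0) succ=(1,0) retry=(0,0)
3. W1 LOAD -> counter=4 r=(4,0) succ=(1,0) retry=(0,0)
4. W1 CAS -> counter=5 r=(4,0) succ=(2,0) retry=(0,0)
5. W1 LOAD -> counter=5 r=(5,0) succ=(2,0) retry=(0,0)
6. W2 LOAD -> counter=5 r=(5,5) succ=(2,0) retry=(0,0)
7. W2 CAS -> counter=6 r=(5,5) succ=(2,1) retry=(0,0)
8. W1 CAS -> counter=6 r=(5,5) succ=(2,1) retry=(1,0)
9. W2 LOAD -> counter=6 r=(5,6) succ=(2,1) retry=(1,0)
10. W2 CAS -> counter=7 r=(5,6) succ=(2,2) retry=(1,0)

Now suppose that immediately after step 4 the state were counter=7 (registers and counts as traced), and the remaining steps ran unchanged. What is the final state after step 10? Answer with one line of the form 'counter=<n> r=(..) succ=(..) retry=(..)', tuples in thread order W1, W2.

counter=9 r=(7,8) succ=(2,2) retry=(1,0)

state after step 4 := counter=7 r=(4,0) succ=(2,0) retry=(0,0)
5. W1 LOAD -> counter=7 r=(7,0) succ=(2,0) retry=(0,0)
6. W2 LOAD -> counter=7 r=(7,7) succ=(2,0) retry=(0,0)
7. W2 CAS -> counter=8 r=(7,7) succ=(2,1) retry=(0,0)
8. W1 CAS -> counter=8 r=(7,7) succ=(2,1) retry=(1,0)
9. W2 LOAD -> counter=8 r=(7,8) succ=(2,1) retry=(1,0)
10. W2 CAS -> counter=9 r=(7,8) succ=(2,2) retry=(1,0)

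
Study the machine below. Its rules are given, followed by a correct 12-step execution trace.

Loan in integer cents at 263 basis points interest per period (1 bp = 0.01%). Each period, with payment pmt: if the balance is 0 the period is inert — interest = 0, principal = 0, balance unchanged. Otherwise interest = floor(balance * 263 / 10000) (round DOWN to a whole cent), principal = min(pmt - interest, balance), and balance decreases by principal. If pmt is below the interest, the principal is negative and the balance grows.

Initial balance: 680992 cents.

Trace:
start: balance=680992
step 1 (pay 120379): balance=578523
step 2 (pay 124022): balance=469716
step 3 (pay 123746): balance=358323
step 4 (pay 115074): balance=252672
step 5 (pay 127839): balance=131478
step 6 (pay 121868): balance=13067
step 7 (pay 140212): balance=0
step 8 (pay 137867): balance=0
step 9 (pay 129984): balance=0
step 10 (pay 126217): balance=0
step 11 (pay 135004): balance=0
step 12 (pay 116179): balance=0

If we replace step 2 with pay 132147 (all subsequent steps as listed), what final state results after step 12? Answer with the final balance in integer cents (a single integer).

(re-executing from step 2 with the substitution; state before step 2: balance=578523)
step 2 (pay 132147): balance=461591
step 3 (pay 123746): balance=349984
step 4 (pay 115074): balance=244114
step 5 (pay 127839): balance=122695
step 6 (pay 121868): balance=4053
step 7 (pay 140212): balance=0
step 8 (pay 137867): balance=0
step 9 (pay 129984): balance=0
step 10 (pay 126217): balance=0
step 11 (pay 135004): balance=0
step 12 (pay 116179): balance=0

0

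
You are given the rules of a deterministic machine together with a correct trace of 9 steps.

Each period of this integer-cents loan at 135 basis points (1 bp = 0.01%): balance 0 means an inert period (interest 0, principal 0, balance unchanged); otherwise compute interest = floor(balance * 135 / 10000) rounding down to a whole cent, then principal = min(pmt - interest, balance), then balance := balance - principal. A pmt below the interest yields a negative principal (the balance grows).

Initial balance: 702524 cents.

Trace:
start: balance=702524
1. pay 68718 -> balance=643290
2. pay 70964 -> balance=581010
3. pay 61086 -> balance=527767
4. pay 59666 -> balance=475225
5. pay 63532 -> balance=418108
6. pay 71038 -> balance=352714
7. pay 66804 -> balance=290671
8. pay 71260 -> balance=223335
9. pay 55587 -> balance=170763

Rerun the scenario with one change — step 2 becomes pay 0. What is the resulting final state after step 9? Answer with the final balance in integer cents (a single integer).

248710

(re-executing from step 2 with the substitution; state before step 2: balance=643290)
2. pay 0 -> balance=651974
3. pay 61086 -> balance=599689
4. pay 59666 -> balance=548118
5. pay 63532 -> balance=491985
6. pay 71038 -> balance=427588
7. pay 66804 -> balance=366556
8. pay 71260 -> balance=300244
9. pay 55587 -> balance=248710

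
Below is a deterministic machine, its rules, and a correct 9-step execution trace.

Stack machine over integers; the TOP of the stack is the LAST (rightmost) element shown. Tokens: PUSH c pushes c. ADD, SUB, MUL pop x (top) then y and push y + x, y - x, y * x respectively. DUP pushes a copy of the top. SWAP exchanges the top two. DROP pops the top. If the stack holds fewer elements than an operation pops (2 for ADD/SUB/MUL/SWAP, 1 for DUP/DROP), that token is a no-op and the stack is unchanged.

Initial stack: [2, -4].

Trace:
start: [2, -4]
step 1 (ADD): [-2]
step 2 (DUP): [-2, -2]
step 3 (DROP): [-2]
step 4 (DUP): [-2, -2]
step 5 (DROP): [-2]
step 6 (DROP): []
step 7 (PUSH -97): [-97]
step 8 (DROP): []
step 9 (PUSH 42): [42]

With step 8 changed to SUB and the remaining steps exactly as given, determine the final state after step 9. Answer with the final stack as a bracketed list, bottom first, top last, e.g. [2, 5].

[-97, 42]

(re-executing from step 8 with the substitution; state before step 8: [-97])
step 8 (SUB): [-97]
step 9 (PUSH 42): [-97, 42]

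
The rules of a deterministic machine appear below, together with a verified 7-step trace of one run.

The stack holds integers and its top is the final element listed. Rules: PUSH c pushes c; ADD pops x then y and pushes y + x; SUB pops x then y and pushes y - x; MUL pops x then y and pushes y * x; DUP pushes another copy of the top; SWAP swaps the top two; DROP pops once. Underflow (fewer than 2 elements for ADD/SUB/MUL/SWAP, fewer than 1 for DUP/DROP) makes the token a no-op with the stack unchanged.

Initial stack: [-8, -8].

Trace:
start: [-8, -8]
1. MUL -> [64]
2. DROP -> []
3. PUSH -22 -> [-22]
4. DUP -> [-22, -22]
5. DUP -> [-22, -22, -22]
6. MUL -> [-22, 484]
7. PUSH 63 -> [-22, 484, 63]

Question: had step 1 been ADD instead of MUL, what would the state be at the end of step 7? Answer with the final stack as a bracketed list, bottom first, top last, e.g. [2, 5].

[-22, 484, 63]

(re-executing from step 1 with the substitution; state before step 1: [-8, -8])
1. ADD -> [-16]
2. DROP -> []
3. PUSH -22 -> [-22]
4. DUP -> [-22, -22]
5. DUP -> [-22, -22, -22]
6. MUL -> [-22, 484]
7. PUSH 63 -> [-22, 484, 63]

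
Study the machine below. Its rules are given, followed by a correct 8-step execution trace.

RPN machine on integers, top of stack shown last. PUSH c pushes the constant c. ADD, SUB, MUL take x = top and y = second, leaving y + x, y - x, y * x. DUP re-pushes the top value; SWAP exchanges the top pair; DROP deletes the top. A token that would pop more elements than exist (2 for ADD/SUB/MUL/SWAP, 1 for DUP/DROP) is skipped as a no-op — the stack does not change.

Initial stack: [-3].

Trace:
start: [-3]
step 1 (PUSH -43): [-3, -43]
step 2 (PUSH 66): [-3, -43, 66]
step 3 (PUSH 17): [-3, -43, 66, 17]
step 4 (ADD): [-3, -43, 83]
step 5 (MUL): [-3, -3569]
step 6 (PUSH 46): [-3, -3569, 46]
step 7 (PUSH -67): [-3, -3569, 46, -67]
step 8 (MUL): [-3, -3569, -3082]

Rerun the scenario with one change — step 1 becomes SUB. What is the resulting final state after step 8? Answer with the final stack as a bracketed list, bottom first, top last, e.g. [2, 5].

[-249, -3082]

(re-executing from step 1 with the substitution; state before step 1: [-3])
step 1 (SUB): [-3]
step 2 (PUSH 66): [-3, 66]
step 3 (PUSH 17): [-3, 66, 17]
step 4 (ADD): [-3, 83]
step 5 (MUL): [-249]
step 6 (PUSH 46): [-249, 46]
step 7 (PUSH -67): [-249, 46, -67]
step 8 (MUL): [-249, -3082]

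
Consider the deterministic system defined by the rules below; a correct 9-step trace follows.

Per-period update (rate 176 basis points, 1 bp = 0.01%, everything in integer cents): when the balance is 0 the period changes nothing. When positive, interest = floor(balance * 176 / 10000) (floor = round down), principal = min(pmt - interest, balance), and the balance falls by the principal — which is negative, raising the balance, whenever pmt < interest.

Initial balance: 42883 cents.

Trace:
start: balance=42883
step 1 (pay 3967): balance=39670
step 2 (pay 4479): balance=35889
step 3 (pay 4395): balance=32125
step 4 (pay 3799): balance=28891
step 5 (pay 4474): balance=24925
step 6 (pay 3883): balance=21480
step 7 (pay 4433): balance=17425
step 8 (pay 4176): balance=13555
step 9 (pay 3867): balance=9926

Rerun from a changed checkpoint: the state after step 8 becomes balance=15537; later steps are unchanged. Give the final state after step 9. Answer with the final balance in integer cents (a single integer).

state after step 8 := balance=15537
step 9 (pay 3867): balance=11943

11943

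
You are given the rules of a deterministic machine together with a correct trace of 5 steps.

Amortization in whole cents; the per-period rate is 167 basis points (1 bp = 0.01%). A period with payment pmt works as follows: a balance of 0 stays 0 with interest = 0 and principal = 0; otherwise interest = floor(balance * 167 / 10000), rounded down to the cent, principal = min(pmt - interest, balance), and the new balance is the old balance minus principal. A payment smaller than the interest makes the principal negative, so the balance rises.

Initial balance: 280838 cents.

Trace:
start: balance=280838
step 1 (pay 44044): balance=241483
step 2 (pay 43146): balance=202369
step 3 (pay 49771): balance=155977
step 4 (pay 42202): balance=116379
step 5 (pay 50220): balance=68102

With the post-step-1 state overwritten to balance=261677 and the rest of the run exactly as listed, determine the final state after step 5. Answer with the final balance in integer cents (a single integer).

89680

state after step 1 := balance=261677
step 2 (pay 43146): balance=222901
step 3 (pay 49771): balance=176852
step 4 (pay 42202): balance=137603
step 5 (pay 50220): balance=89680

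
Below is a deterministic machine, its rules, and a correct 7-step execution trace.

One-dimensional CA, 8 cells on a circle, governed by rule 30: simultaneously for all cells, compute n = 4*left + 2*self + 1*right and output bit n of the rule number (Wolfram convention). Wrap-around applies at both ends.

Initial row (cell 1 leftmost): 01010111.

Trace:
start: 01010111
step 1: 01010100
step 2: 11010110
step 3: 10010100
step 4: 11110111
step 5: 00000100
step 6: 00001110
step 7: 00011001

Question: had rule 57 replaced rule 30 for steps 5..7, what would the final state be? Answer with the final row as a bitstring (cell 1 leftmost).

00010110

(re-executing steps 5..7 under rule 57; state before step 5: 11110111)
step 5: 00001100
step 6: 11101011
step 7: 00010110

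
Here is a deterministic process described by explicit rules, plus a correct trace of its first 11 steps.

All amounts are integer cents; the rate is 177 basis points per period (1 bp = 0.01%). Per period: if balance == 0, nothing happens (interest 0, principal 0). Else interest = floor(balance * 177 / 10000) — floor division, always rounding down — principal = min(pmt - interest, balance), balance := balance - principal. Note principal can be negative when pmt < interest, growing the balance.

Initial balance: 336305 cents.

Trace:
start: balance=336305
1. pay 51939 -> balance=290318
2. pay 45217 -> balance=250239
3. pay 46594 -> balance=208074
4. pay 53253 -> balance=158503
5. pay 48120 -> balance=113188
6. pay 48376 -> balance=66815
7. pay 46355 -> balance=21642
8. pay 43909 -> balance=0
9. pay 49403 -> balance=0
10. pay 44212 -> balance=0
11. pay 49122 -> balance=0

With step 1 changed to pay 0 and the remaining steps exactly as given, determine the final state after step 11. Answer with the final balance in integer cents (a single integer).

0

(re-executing from step 1 with the substitution; state before step 1: balance=336305)
1. pay 0 -> balance=342257
2. pay 45217 -> balance=303097
3. pay 46594 -> balance=261867
4. pay 53253 -> balance=213249
5. pay 48120 -> balance=168903
6. pay 48376 -> balance=123516
7. pay 46355 -> balance=79347
8. pay 43909 -> balance=36842
9. pay 49403 -> balance=0
10. pay 44212 -> balance=0
11. pay 49122 -> balance=0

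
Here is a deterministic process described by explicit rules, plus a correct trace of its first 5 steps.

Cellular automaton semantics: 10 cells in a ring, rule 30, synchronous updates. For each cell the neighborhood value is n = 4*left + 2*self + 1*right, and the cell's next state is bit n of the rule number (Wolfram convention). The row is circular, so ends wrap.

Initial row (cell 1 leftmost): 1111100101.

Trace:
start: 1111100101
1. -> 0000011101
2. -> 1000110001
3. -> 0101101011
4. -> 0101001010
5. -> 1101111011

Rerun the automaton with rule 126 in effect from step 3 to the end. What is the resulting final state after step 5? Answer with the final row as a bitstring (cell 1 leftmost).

1101111011

(re-executing steps 3..5 under rule 126; state before step 3: 1000110001)
3. -> 1101111011
4. -> 0111001110
5. -> 1101111011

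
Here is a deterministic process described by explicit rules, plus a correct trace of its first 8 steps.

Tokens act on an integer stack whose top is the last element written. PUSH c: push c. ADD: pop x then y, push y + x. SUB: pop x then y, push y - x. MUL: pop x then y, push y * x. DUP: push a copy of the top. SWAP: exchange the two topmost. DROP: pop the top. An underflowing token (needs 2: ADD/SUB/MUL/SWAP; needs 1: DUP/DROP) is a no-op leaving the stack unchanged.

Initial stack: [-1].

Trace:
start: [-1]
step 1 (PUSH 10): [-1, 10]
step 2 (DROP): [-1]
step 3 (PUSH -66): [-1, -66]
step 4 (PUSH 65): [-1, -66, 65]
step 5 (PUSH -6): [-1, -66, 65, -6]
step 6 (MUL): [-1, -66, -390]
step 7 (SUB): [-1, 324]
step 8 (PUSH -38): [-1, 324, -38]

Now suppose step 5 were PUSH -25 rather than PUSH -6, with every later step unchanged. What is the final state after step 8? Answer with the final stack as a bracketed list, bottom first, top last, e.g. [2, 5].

(re-executing from step 5 with the substitution; state before step 5: [-1, -66, 65])
step 5 (PUSH -25): [-1, -66, 65, -25]
step 6 (MUL): [-1, -66, -1625]
step 7 (SUB): [-1, 1559]
step 8 (PUSH -38): [-1, 1559, -38]

[-1, 1559, -38]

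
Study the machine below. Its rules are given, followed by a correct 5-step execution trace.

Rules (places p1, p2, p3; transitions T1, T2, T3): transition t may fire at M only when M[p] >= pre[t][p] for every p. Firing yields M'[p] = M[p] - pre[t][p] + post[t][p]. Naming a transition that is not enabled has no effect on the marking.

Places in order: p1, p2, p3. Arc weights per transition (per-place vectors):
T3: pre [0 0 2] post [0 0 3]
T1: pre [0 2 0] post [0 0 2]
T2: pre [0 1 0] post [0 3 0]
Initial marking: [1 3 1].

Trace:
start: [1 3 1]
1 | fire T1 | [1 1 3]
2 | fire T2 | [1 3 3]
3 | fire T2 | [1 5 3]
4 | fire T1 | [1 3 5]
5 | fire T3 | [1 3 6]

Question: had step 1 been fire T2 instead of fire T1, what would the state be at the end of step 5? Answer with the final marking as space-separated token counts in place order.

(re-executing from step 1 with the substitution; state before step 1: [1 3 1])
1 | fire T2 | [1 5 1]
2 | fire T2 | [1 7 1]
3 | fire T2 | [1 9 1]
4 | fire T1 | [1 7 3]
5 | fire T3 | [1 7 4]

1 7 4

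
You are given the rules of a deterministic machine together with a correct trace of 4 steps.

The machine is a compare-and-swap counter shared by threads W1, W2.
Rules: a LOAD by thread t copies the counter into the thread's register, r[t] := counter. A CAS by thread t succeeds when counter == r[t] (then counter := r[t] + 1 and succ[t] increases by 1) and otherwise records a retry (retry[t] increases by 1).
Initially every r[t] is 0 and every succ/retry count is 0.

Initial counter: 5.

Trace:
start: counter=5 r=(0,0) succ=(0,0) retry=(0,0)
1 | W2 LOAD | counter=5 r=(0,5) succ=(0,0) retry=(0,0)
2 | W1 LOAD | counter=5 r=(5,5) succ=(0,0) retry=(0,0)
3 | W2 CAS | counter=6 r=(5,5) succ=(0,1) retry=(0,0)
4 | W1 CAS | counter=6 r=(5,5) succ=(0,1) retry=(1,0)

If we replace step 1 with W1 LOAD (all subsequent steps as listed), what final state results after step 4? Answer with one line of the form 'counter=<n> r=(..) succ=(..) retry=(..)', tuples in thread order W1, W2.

counter=6 r=(5,0) succ=(1,0) retry=(0,1)

(re-executing from step 1 with the substitution; state before step 1: counter=5 r=(0,0) succ=(0,0) retry=(0,0))
1 | W1 LOAD | counter=5 r=(5,0) succ=(0,0) retry=(0,0)
2 | W1 LOAD | counter=5 r=(5,0) succ=(0,0) retry=(0,0)
3 | W2 CAS | counter=5 r=(5,0) succ=(0,0) retry=(0,1)
4 | W1 CAS | counter=6 r=(5,0) succ=(1,0) retry=(0,1)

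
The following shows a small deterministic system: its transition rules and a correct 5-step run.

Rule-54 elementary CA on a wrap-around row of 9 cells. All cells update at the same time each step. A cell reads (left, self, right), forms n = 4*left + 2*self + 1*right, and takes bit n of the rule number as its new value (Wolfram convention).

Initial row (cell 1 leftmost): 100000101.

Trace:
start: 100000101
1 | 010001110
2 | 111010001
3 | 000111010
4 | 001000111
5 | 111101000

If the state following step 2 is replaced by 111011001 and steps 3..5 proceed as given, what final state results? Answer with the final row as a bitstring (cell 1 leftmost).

state after step 2 := 111011001
3 | 000100110
4 | 001111001
5 | 110000111

110000111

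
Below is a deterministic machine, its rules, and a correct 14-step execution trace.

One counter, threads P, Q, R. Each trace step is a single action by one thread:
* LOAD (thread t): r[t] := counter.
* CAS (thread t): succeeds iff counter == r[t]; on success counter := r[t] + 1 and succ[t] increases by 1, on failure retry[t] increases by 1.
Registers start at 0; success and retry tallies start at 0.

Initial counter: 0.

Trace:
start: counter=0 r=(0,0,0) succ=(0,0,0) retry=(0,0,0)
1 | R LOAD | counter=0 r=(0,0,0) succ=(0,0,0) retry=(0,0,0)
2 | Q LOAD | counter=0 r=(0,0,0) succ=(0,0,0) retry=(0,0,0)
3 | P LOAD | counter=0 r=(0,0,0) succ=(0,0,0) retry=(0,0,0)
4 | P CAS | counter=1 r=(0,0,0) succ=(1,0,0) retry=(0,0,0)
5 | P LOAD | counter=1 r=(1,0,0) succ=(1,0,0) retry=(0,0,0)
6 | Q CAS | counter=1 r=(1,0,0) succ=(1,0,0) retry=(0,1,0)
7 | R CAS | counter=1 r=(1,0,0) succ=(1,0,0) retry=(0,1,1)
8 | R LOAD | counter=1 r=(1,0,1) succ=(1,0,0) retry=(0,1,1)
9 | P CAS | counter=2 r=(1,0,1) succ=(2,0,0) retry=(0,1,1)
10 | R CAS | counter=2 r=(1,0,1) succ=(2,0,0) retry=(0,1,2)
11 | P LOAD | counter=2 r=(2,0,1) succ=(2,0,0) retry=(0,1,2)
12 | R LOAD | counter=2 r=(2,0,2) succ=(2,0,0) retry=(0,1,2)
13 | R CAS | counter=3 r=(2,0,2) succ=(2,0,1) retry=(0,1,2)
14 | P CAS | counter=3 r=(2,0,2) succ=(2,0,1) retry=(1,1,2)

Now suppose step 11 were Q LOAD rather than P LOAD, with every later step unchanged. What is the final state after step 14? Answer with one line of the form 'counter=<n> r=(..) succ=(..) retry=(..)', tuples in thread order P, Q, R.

counter=3 r=(1,2,2) succ=(2,0,1) retry=(1,1,2)

(re-executing from step 11 with the substitution; state before step 11: counter=2 r=(1,0,1) succ=(2,0,0) retry=(0,1,2))
11 | Q LOAD | counter=2 r=(1,2,1) succ=(2,0,0) retry=(0,1,2)
12 | R LOAD | counter=2 r=(1,2,2) succ=(2,0,0) retry=(0,1,2)
13 | R CAS | counter=3 r=(1,2,2) succ=(2,0,1) retry=(0,1,2)
14 | P CAS | counter=3 r=(1,2,2) succ=(2,0,1) retry=(1,1,2)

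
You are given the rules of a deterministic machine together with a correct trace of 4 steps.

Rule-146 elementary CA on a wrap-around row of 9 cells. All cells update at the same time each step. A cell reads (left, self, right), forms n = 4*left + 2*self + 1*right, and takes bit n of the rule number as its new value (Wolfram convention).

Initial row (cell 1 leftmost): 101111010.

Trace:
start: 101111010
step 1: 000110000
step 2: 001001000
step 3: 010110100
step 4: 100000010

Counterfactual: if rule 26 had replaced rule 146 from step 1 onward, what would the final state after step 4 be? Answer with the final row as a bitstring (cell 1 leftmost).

010101001

(re-executing steps 1..4 under rule 26; state before step 1: 101111010)
step 1: 001000000
step 2: 010100000
step 3: 100010000
step 4: 010101001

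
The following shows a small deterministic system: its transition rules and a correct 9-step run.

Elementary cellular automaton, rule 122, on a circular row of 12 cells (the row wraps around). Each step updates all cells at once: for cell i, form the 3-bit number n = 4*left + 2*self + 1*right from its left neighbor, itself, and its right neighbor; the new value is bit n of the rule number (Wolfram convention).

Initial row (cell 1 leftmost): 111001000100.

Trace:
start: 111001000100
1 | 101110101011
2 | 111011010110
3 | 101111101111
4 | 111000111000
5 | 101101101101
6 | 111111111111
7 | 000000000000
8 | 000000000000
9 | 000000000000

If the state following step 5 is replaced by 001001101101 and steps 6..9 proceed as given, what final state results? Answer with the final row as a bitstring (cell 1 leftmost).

state after step 5 := 001001101101
6 | 110111111110
7 | 111100000011
8 | 000110000110
9 | 001111001111

001111001111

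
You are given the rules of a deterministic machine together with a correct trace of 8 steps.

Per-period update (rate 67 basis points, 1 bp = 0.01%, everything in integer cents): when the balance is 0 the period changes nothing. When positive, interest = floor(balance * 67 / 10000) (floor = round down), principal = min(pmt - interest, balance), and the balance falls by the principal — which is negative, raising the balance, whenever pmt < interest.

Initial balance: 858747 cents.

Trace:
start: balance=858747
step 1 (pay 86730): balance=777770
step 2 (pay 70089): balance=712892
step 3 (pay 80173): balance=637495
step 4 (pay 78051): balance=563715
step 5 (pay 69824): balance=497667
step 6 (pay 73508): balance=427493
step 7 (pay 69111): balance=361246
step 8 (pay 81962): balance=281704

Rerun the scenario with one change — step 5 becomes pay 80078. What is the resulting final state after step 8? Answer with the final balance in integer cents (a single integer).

(re-executing from step 5 with the substitution; state before step 5: balance=563715)
step 5 (pay 80078): balance=487413
step 6 (pay 73508): balance=417170
step 7 (pay 69111): balance=350854
step 8 (pay 81962): balance=271242

271242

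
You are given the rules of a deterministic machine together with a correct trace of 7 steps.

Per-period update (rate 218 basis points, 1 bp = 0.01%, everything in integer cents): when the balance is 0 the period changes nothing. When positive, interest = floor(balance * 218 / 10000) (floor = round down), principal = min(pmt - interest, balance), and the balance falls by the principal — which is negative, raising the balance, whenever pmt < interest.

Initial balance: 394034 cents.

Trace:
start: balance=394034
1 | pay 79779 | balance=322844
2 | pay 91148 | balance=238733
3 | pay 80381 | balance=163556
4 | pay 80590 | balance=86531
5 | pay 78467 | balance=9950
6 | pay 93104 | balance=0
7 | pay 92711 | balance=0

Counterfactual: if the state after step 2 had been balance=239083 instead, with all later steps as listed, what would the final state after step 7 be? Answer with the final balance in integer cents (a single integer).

state after step 2 := balance=239083
3 | pay 80381 | balance=163914
4 | pay 80590 | balance=86897
5 | pay 78467 | balance=10324
6 | pay 93104 | balance=0
7 | pay 92711 | balance=0

0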